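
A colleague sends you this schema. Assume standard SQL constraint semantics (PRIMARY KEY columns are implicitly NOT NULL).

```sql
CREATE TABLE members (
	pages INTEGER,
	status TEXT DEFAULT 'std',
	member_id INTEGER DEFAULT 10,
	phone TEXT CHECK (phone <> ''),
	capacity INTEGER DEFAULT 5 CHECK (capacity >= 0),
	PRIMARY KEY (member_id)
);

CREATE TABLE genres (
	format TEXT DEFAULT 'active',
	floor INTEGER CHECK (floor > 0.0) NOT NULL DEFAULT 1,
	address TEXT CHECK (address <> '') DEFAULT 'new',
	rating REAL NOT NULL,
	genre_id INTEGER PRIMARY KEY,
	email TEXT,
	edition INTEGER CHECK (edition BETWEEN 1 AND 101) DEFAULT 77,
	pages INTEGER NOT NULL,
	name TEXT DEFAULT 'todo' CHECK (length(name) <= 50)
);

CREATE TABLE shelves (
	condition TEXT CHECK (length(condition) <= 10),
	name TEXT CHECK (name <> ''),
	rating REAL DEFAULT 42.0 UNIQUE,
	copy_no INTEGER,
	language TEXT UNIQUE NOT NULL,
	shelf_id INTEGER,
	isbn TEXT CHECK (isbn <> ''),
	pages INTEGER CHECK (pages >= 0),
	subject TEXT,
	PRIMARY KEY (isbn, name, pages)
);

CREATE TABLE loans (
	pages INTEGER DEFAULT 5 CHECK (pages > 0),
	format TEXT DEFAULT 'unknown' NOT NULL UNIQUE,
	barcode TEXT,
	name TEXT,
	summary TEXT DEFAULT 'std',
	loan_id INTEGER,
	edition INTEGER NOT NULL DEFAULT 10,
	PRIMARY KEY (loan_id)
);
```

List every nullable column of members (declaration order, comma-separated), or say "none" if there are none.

pages, status, phone, capacity

- pages: no NOT NULL constraint applies → nullable.
- status: DEFAULT only fills an omitted column; an explicit NULL is still allowed → nullable.
- member_id: part of the PRIMARY KEY, which implies NOT NULL → not nullable.
- phone: CHECK does not forbid NULL (a CHECK constraint passes when its expression is NULL) → nullable.
- capacity: CHECK does not forbid NULL (a CHECK constraint passes when its expression is NULL) → nullable.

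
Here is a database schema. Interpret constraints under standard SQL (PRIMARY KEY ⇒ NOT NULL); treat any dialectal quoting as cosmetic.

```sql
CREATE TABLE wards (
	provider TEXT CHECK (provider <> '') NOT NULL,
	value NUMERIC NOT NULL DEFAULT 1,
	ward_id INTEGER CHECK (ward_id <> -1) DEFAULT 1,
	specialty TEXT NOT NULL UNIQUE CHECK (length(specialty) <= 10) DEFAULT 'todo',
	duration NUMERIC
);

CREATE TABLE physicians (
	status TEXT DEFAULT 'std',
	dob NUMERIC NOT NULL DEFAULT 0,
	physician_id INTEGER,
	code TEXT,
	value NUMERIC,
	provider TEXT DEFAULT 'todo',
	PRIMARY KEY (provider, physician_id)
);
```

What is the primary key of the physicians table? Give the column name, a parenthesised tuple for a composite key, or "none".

(provider, physician_id)

A table-level PRIMARY KEY clause names 2 columns: provider, physician_id.
This is a composite key — the combination is unique, not each column individually.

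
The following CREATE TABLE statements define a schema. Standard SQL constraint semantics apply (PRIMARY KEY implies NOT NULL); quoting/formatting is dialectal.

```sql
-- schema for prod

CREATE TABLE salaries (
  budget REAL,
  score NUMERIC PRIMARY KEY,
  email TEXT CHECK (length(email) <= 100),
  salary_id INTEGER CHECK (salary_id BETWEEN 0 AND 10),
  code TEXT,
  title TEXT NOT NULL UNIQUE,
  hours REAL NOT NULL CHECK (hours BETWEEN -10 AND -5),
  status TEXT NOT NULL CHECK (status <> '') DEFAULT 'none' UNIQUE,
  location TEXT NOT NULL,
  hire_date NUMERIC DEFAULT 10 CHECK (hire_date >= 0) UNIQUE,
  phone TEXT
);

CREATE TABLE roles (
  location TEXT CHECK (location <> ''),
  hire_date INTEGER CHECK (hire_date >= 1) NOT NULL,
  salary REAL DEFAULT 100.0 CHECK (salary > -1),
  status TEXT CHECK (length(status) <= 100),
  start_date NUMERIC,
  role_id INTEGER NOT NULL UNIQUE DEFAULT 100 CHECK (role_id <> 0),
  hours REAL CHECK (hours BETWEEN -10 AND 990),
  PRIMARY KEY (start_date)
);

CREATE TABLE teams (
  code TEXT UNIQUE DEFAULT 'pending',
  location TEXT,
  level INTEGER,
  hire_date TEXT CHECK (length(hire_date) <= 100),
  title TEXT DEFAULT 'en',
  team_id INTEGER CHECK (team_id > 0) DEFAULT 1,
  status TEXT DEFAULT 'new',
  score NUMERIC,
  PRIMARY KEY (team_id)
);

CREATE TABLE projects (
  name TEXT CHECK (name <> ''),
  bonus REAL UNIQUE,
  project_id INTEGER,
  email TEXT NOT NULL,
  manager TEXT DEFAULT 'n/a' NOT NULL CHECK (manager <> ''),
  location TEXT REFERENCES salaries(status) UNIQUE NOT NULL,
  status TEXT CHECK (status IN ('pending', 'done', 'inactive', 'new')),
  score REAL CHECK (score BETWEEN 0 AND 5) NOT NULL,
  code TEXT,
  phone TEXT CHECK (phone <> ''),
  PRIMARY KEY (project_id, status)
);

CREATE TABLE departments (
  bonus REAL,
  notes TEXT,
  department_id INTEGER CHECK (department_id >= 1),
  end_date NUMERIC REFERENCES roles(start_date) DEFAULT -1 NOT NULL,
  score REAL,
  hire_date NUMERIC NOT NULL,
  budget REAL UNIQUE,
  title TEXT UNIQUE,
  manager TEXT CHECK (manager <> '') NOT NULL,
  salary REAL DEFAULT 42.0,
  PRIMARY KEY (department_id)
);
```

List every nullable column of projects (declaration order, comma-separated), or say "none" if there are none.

name, bonus, code, phone

- name: CHECK does not forbid NULL (a CHECK constraint passes when its expression is NULL) → nullable.
- bonus: UNIQUE does not imply NOT NULL → nullable.
- project_id: part of the PRIMARY KEY, which implies NOT NULL → not nullable.
- email: declared NOT NULL → not nullable.
- manager: declared NOT NULL → not nullable.
- location: declared NOT NULL → not nullable.
- status: part of the PRIMARY KEY, which implies NOT NULL → not nullable.
- score: declared NOT NULL → not nullable.
- code: no NOT NULL constraint applies → nullable.
- phone: CHECK does not forbid NULL (a CHECK constraint passes when its expression is NULL) → nullable.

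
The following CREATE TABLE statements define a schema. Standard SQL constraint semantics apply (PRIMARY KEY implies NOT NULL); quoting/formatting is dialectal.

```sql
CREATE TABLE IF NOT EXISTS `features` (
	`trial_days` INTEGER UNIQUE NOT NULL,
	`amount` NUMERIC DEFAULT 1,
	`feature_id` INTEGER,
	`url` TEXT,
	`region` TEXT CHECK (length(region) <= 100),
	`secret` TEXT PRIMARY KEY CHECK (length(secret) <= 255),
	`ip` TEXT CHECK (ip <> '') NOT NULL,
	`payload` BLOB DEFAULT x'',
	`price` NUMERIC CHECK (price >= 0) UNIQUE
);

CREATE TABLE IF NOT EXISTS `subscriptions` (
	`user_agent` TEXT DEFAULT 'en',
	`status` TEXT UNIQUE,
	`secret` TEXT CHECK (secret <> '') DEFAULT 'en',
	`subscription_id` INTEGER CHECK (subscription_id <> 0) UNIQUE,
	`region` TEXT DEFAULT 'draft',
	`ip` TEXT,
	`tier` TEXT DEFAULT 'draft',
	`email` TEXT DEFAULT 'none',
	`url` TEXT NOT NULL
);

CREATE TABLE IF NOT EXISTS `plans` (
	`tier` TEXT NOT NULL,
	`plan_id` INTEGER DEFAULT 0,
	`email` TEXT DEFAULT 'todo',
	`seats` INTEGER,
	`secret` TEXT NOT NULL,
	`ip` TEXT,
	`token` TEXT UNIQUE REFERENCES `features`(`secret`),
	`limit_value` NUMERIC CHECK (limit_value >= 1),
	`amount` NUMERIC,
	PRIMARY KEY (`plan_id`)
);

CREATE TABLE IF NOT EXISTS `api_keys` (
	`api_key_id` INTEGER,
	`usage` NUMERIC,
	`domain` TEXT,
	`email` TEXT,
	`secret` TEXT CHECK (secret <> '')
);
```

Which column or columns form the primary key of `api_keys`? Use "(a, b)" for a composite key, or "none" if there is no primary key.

none

No column is declared PRIMARY KEY inline, and there is no table-level PRIMARY KEY clause in api_keys.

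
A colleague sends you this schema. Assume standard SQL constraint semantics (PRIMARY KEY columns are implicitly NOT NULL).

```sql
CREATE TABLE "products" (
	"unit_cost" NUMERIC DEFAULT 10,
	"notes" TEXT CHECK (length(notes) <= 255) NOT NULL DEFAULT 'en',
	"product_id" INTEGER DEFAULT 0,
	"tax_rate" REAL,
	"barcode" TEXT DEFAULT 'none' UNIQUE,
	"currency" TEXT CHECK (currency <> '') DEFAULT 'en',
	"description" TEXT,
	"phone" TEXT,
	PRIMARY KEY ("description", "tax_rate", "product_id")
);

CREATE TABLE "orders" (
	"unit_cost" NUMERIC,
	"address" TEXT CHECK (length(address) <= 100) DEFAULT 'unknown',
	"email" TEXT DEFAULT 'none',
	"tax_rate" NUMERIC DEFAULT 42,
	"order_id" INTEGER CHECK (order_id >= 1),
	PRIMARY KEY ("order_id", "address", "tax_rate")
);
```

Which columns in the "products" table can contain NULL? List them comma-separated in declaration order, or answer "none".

- unit_cost: DEFAULT only fills an omitted column; an explicit NULL is still allowed → nullable.
- notes: declared NOT NULL → not nullable.
- product_id: part of the PRIMARY KEY, which implies NOT NULL → not nullable.
- tax_rate: part of the PRIMARY KEY, which implies NOT NULL → not nullable.
- barcode: UNIQUE does not imply NOT NULL → nullable.
- currency: CHECK does not forbid NULL (a CHECK constraint passes when its expression is NULL) → nullable.
- description: part of the PRIMARY KEY, which implies NOT NULL → not nullable.
- phone: no NOT NULL constraint applies → nullable.

unit_cost, barcode, currency, phone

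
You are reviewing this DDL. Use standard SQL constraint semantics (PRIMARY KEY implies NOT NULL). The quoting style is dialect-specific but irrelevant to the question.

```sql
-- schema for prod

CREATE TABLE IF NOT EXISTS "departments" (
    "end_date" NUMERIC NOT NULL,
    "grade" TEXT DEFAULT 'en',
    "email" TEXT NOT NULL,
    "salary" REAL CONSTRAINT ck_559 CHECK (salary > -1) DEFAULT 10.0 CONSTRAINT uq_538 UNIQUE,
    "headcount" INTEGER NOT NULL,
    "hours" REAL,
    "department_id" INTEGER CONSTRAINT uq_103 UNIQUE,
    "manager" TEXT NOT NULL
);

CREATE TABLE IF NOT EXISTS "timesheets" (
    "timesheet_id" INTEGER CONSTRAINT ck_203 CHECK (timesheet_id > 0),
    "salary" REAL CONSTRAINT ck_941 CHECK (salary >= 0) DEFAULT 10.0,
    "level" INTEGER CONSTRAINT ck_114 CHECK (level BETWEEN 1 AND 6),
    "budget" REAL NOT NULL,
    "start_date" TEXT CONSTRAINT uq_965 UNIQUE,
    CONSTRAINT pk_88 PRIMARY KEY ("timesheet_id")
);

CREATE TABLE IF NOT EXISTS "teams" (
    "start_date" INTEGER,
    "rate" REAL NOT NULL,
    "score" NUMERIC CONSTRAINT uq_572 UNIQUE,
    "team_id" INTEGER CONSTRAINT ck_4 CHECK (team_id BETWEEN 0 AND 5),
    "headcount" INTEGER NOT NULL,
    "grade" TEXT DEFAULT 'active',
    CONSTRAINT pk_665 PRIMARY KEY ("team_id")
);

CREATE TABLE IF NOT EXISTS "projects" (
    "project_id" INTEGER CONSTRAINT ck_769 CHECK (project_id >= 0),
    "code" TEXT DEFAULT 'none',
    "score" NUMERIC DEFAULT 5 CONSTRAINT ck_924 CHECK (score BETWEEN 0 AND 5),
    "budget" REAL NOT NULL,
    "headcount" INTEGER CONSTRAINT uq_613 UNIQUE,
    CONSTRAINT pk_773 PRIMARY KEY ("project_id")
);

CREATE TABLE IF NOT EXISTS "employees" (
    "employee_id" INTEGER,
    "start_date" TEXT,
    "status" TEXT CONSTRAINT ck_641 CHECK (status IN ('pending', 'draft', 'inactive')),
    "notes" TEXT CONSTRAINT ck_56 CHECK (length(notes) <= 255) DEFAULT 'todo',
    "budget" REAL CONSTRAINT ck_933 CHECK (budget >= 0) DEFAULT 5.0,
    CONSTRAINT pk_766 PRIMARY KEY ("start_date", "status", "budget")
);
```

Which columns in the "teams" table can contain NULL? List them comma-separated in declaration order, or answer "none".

start_date, score, grade

- start_date: no NOT NULL constraint applies → nullable.
- rate: declared NOT NULL → not nullable.
- score: UNIQUE does not imply NOT NULL → nullable.
- team_id: part of the PRIMARY KEY, which implies NOT NULL → not nullable.
- headcount: declared NOT NULL → not nullable.
- grade: DEFAULT only fills an omitted column; an explicit NULL is still allowed → nullable.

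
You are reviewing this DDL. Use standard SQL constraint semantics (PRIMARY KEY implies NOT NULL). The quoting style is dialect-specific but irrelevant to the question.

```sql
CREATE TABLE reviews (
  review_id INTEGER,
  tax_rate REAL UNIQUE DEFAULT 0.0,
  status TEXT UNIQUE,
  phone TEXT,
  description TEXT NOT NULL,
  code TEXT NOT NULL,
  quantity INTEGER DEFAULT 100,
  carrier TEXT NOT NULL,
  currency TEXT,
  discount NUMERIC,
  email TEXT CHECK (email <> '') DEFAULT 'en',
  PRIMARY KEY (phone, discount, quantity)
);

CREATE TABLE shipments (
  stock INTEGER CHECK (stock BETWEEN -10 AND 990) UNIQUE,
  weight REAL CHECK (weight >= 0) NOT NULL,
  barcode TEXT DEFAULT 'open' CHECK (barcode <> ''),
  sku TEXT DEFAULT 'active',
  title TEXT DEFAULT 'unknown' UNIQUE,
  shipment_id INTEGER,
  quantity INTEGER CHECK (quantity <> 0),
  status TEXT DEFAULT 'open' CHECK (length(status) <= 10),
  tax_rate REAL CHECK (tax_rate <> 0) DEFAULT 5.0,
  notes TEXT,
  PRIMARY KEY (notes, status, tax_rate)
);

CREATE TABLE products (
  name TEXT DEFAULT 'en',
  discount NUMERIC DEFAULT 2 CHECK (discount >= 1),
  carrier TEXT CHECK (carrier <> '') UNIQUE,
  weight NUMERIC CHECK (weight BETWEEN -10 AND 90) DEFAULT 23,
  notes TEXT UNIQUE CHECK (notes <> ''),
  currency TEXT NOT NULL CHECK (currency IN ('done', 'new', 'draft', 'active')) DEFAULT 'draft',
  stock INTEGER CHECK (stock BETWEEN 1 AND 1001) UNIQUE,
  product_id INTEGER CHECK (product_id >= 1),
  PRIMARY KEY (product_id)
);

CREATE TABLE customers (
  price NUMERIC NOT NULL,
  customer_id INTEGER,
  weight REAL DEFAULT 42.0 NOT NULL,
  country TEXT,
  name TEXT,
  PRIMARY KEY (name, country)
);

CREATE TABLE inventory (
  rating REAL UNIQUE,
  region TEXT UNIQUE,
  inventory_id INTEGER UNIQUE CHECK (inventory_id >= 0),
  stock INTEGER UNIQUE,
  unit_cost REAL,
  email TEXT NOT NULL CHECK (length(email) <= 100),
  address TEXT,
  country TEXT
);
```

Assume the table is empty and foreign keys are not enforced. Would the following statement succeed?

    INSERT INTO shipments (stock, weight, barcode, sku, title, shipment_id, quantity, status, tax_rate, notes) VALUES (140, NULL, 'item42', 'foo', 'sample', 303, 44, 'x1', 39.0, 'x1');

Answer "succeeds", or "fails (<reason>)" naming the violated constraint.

weight is explicitly set to NULL, but weight is declared NOT NULL.

fails (NOT NULL on weight)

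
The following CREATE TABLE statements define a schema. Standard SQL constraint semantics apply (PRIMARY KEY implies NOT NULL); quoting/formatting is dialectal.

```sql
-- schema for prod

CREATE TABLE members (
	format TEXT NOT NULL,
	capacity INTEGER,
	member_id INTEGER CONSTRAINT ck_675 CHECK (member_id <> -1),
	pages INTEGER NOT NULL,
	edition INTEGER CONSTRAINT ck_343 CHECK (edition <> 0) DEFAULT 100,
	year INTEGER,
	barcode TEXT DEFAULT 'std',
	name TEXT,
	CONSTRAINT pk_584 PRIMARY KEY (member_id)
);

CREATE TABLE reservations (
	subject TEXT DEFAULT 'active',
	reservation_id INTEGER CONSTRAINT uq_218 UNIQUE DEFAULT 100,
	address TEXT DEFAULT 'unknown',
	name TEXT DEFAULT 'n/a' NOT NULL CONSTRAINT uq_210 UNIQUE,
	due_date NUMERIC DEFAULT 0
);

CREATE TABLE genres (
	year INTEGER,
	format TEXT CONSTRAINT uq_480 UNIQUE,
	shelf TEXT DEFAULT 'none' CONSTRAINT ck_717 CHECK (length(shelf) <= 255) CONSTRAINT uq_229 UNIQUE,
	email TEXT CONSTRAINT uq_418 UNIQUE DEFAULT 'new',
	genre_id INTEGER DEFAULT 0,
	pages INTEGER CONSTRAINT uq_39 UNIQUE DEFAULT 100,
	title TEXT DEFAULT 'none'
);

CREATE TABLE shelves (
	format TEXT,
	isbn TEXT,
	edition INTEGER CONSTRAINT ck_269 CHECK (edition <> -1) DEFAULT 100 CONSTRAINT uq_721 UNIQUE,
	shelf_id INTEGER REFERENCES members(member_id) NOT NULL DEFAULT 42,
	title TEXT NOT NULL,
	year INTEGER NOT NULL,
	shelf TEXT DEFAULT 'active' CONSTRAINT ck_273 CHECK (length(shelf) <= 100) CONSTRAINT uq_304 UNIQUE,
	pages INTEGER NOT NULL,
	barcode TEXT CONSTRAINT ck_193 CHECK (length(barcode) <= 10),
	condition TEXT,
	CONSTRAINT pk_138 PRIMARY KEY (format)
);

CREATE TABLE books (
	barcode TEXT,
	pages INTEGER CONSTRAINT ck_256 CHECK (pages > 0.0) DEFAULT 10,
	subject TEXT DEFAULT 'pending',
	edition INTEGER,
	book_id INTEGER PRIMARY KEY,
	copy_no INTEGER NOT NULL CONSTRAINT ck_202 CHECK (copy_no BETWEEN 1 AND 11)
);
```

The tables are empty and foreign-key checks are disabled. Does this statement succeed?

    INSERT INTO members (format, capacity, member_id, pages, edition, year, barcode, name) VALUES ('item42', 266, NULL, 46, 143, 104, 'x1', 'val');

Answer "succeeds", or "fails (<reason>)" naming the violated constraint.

member_id is explicitly set to NULL, but member_id is part of the PRIMARY KEY (implied NOT NULL).

fails (NOT NULL on member_id)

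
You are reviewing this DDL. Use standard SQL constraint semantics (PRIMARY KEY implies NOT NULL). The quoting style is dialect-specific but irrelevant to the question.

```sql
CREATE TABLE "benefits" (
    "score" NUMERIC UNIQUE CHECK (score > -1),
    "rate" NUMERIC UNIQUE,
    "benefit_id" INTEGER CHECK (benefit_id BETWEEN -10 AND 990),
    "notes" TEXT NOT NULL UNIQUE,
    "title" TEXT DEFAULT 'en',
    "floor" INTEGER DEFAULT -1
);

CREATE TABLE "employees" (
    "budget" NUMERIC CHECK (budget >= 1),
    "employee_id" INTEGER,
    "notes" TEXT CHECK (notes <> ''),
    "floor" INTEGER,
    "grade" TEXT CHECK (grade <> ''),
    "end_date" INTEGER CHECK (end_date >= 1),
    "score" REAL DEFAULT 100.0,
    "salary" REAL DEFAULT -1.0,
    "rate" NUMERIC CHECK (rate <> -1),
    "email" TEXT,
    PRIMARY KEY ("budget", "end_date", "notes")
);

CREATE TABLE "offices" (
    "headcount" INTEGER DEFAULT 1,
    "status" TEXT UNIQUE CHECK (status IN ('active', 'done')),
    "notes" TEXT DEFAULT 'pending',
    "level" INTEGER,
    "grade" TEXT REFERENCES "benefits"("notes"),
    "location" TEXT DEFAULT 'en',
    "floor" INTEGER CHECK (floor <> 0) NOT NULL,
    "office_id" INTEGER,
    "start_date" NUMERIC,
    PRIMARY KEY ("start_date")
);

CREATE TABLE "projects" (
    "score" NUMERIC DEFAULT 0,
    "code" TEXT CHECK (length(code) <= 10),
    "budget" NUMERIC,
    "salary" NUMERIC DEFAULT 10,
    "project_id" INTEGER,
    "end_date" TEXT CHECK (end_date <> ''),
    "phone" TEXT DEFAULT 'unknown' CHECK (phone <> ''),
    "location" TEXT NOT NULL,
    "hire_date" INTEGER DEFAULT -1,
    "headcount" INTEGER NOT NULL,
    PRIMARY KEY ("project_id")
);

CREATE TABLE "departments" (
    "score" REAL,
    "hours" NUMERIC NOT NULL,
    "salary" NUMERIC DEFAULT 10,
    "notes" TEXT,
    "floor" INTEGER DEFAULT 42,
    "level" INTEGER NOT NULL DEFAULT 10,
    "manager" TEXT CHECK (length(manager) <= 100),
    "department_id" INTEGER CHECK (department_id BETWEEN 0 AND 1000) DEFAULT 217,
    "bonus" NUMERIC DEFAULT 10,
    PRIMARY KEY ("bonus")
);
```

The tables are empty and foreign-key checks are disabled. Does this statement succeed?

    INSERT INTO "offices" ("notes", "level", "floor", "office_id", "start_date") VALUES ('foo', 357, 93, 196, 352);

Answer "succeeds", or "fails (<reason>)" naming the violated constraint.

NOT NULL columns: floor is supplied; start_date is supplied.
CHECK constraints: 93 satisfies (floor <> 0).
No constraint is violated.

succeeds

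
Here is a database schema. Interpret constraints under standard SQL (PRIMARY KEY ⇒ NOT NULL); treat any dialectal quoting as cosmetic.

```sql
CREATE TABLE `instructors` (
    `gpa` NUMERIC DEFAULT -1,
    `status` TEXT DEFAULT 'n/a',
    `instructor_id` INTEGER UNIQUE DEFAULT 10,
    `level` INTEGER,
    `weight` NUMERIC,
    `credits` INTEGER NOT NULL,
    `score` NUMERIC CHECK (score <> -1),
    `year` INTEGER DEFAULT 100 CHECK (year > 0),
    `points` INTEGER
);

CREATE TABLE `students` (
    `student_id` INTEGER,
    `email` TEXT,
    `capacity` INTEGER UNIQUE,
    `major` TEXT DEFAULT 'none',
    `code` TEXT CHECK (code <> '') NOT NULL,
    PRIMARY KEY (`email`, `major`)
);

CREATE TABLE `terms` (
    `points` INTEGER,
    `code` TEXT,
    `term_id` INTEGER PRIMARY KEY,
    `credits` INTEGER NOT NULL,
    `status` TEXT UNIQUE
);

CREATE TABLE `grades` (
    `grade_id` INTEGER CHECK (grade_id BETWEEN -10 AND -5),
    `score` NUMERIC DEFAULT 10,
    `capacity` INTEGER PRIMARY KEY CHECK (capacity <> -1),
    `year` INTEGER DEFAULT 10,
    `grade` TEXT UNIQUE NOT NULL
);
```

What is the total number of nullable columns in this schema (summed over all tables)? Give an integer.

16

instructors: 8 nullable (gpa, status, instructor_id, level, weight, score, year, points — PK none and explicit NOT NULL columns excluded).
students: 2 nullable (student_id, capacity — PK (email, major) and explicit NOT NULL columns excluded).
terms: 3 nullable (points, code, status — PK (term_id) and explicit NOT NULL columns excluded).
grades: 3 nullable (grade_id, score, year — PK (capacity) and explicit NOT NULL columns excluded).
Total: 8 + 2 + 3 + 3 = 16.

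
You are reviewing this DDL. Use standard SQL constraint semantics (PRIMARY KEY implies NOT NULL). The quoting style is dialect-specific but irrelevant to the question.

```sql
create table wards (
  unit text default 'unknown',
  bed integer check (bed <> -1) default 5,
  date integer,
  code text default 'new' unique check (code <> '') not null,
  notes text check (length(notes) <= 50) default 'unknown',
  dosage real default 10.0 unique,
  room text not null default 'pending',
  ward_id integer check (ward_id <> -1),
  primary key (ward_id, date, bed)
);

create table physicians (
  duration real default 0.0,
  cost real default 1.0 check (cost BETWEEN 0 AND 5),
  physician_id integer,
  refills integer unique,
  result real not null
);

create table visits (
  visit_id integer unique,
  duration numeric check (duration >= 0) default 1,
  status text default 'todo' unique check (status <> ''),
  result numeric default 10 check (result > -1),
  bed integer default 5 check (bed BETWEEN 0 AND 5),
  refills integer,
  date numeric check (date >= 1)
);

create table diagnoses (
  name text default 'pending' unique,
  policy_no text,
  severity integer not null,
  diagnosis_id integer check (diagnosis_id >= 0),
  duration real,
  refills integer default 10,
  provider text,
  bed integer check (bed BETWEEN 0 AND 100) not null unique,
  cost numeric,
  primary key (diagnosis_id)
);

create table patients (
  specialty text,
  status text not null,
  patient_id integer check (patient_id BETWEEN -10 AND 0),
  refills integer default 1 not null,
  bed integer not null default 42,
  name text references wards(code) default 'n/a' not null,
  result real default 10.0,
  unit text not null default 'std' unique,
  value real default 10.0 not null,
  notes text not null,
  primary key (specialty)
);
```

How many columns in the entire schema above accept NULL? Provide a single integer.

22

wards: 3 nullable (unit, notes, dosage — PK (ward_id, date, bed) and explicit NOT NULL columns excluded).
physicians: 4 nullable (duration, cost, physician_id, refills — PK none and explicit NOT NULL columns excluded).
visits: 7 nullable (visit_id, duration, status, result, bed, refills, date — PK none and explicit NOT NULL columns excluded).
diagnoses: 6 nullable (name, policy_no, duration, refills, provider, cost — PK (diagnosis_id) and explicit NOT NULL columns excluded).
patients: 2 nullable (patient_id, result — PK (specialty) and explicit NOT NULL columns excluded).
Total: 3 + 4 + 7 + 6 + 2 = 22.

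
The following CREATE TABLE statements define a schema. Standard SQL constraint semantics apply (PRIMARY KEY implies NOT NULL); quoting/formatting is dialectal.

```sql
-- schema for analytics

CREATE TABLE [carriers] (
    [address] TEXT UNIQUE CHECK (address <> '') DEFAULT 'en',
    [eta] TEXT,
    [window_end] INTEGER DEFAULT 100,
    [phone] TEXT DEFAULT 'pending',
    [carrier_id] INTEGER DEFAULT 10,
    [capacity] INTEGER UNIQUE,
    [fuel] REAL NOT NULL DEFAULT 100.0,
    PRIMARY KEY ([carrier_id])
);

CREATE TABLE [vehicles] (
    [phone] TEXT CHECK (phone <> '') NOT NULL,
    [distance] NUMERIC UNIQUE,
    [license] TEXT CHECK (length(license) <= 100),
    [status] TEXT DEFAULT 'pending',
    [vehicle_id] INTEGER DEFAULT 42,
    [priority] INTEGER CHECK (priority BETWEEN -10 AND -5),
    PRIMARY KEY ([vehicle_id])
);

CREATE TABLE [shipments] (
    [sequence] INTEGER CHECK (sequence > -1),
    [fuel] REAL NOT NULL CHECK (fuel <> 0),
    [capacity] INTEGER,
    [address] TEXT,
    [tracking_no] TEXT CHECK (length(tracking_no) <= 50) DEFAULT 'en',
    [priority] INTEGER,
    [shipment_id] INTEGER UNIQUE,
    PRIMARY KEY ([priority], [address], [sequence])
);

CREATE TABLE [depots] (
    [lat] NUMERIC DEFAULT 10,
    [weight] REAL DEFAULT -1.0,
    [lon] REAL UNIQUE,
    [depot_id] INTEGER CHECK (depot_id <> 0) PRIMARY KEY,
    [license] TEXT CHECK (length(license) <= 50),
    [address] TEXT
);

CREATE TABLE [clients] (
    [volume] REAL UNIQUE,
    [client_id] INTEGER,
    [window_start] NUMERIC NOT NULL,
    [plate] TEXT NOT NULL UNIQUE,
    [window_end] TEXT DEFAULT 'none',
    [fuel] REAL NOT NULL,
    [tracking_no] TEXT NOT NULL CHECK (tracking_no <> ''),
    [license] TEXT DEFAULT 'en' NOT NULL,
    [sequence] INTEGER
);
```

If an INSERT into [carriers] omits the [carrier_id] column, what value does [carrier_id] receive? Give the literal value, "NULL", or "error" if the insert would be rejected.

10

carrier_id has an explicit DEFAULT 10.
When the column is omitted from an INSERT, that default is used.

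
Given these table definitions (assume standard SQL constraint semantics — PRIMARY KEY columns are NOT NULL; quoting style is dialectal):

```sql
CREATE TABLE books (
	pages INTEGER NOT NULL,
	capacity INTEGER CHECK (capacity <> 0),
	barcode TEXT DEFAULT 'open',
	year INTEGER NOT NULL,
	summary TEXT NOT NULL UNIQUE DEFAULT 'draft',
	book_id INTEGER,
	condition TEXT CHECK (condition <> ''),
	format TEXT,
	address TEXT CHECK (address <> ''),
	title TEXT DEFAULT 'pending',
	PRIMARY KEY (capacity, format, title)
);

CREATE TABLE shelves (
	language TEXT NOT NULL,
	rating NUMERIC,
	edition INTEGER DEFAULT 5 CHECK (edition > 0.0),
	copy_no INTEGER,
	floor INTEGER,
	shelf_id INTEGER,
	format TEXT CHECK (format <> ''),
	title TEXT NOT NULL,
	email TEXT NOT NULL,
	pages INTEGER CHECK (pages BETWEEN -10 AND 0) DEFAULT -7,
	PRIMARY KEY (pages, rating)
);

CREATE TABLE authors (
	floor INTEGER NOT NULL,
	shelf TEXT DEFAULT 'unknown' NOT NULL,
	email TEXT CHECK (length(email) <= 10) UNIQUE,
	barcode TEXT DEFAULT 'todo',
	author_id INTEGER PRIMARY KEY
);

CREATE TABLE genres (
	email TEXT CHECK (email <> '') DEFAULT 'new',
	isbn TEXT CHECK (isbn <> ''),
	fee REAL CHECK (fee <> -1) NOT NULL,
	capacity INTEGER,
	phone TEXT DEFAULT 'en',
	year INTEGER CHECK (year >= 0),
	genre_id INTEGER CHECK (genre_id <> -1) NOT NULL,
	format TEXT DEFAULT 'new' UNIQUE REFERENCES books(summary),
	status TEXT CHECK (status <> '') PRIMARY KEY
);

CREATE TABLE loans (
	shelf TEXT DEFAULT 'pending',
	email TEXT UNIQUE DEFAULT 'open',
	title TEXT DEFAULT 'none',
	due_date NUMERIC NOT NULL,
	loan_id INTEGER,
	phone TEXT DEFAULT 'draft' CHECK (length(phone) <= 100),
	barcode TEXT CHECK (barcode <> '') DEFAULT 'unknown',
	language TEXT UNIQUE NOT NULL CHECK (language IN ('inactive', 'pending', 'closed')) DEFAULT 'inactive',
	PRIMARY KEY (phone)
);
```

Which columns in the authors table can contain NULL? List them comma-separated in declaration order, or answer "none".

email, barcode

- floor: declared NOT NULL → not nullable.
- shelf: declared NOT NULL → not nullable.
- email: CHECK does not forbid NULL (a CHECK constraint passes when its expression is NULL) → nullable.
- barcode: DEFAULT only fills an omitted column; an explicit NULL is still allowed → nullable.
- author_id: part of the PRIMARY KEY, which implies NOT NULL → not nullable.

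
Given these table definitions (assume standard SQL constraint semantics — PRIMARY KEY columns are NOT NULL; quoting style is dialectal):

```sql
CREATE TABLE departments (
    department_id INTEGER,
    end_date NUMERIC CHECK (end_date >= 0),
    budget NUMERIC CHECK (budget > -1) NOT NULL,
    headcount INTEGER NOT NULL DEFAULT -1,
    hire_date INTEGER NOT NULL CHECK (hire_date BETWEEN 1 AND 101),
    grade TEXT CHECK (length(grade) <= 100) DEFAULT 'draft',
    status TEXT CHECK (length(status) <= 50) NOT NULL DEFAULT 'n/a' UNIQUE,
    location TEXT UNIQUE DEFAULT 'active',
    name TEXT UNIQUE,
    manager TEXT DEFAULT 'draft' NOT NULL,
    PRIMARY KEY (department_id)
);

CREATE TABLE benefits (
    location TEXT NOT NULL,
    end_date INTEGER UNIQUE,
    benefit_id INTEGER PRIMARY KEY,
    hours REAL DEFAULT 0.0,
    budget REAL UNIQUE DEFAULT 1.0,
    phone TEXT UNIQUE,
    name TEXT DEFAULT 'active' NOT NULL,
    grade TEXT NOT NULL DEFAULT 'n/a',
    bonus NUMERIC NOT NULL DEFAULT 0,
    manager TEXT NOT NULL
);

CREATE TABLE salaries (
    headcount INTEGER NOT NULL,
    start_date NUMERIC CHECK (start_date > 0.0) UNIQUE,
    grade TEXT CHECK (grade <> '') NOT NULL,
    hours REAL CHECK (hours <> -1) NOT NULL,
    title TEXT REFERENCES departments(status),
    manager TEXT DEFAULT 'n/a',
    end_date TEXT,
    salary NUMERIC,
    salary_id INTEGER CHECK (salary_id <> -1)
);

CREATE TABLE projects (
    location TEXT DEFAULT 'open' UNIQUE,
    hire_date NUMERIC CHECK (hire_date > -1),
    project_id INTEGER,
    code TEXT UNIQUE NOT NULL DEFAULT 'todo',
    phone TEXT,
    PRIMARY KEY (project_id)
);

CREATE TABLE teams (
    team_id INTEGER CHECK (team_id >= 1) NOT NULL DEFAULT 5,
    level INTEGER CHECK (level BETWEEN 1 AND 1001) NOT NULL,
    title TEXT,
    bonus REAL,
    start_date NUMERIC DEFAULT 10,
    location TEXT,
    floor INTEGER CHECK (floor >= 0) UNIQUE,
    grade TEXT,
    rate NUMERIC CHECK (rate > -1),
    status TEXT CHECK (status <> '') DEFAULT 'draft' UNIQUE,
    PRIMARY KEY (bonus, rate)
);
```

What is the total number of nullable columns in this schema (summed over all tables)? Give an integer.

departments: 4 nullable (end_date, grade, location, name — PK (department_id) and explicit NOT NULL columns excluded).
benefits: 4 nullable (end_date, hours, budget, phone — PK (benefit_id) and explicit NOT NULL columns excluded).
salaries: 6 nullable (start_date, title, manager, end_date, salary, salary_id — PK none and explicit NOT NULL columns excluded).
projects: 3 nullable (location, hire_date, phone — PK (project_id) and explicit NOT NULL columns excluded).
teams: 6 nullable (title, start_date, location, floor, grade, status — PK (bonus, rate) and explicit NOT NULL columns excluded).
Total: 4 + 4 + 6 + 3 + 6 = 23.

23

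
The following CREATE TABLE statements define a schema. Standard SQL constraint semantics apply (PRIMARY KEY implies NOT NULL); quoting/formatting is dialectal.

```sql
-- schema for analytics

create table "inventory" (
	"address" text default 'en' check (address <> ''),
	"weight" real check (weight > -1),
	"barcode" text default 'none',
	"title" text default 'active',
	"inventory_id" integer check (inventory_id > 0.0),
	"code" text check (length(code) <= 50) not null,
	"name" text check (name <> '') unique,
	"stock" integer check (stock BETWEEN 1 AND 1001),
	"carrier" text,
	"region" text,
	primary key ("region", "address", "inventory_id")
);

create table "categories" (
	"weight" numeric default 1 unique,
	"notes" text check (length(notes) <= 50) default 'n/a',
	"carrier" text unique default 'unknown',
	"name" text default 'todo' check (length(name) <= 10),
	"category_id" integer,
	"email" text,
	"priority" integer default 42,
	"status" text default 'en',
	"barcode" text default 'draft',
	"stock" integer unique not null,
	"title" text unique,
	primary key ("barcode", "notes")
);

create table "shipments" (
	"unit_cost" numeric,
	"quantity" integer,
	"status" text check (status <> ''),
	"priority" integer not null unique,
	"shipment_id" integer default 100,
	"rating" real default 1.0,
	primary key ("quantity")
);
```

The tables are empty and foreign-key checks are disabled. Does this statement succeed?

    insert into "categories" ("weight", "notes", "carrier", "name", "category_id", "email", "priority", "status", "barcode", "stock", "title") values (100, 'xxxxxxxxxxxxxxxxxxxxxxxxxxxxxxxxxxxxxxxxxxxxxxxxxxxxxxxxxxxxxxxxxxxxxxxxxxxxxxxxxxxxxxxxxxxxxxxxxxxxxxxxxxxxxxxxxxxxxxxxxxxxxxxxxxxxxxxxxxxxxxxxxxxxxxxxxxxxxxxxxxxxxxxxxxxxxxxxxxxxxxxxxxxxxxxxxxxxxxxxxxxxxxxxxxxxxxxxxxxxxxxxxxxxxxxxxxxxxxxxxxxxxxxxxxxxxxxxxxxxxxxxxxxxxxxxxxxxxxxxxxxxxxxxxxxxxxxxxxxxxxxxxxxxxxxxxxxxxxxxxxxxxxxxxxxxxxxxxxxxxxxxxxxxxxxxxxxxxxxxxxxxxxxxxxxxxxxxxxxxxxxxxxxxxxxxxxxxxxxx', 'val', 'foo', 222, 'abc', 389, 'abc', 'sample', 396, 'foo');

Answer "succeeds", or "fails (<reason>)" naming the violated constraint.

The value 'xxxxxxxxxxxxxxxxxxxxxxxxxxxxxxxxxxxxxxxxxxxxxxxxxxxxxxxxxxxxxxxxxxxxxxxxxxxxxxxxxxxxxxxxxxxxxxxxxxxxxxxxxxxxxxxxxxxxxxxxxxxxxxxxxxxxxxxxxxxxxxxxxxxxxxxxxxxxxxxxxxxxxxxxxxxxxxxxxxxxxxxxxxxxxxxxxxxxxxxxxxxxxxxxxxxxxxxxxxxxxxxxxxxxxxxxxxxxxxxxxxxxxxxxxxxxxxxxxxxxxxxxxxxxxxxxxxxxxxxxxxxxxxxxxxxxxxxxxxxxxxxxxxxxxxxxxxxxxxxxxxxxxxxxxxxxxxxxxxxxxxxxxxxxxxxxxxxxxxxxxxxxxxxxxxxxxxxxxxxxxxxxxxxxxxxxxxxxxxxx' for notes violates CHECK (length(notes) <= 50).

fails (CHECK on notes)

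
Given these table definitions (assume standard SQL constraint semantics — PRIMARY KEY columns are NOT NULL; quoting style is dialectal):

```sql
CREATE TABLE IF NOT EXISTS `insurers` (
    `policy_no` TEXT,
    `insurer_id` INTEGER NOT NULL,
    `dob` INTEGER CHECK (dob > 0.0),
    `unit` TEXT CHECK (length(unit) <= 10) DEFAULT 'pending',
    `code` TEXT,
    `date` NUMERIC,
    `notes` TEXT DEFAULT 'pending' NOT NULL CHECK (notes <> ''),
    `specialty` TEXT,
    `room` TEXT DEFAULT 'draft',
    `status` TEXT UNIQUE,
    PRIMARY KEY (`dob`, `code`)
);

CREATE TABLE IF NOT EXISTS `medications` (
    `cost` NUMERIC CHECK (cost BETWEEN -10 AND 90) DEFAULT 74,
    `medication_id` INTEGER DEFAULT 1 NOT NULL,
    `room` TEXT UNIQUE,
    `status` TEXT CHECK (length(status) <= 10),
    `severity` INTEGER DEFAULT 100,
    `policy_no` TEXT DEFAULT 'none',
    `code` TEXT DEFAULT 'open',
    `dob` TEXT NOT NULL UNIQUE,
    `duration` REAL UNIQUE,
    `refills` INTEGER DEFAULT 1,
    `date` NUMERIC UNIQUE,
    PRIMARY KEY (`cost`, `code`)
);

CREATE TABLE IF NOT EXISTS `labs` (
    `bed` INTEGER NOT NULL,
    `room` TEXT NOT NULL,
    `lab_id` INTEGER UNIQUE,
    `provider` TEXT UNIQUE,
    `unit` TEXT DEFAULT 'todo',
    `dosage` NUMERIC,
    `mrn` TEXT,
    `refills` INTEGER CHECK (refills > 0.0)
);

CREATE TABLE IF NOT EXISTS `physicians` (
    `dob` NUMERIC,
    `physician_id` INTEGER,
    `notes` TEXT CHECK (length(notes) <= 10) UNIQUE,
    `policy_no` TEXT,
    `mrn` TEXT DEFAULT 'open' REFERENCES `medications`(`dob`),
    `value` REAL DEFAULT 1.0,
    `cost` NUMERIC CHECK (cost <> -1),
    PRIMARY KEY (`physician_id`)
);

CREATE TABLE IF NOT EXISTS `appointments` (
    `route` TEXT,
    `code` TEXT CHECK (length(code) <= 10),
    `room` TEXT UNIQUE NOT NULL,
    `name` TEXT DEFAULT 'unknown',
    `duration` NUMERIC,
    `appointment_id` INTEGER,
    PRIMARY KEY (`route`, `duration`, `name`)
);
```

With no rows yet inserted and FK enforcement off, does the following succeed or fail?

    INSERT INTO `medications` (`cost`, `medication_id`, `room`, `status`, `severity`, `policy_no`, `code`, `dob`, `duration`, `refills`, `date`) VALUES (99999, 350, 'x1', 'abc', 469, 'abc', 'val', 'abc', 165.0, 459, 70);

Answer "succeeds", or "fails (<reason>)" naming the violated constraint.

The value 99999 for cost violates CHECK (cost BETWEEN -10 AND 90).

fails (CHECK on cost)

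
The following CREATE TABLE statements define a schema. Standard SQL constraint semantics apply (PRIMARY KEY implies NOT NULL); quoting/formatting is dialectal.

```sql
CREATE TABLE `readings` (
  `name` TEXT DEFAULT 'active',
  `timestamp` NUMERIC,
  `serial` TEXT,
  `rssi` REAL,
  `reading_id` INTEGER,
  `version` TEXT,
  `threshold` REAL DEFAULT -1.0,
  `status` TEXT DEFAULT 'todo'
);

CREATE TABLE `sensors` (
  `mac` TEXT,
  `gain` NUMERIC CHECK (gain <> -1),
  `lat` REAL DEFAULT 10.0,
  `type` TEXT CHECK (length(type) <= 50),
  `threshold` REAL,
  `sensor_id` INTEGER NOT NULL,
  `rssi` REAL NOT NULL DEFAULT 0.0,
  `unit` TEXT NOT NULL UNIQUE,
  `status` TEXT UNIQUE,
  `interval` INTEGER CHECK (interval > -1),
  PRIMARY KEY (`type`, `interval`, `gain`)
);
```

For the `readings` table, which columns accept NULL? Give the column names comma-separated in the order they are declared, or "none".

- name: DEFAULT only fills an omitted column; an explicit NULL is still allowed → nullable.
- timestamp: no NOT NULL constraint applies → nullable.
- serial: no NOT NULL constraint applies → nullable.
- rssi: no NOT NULL constraint applies → nullable.
- reading_id: no NOT NULL constraint applies → nullable.
- version: no NOT NULL constraint applies → nullable.
- threshold: DEFAULT only fills an omitted column; an explicit NULL is still allowed → nullable.
- status: DEFAULT only fills an omitted column; an explicit NULL is still allowed → nullable.

name, timestamp, serial, rssi, reading_id, version, threshold, status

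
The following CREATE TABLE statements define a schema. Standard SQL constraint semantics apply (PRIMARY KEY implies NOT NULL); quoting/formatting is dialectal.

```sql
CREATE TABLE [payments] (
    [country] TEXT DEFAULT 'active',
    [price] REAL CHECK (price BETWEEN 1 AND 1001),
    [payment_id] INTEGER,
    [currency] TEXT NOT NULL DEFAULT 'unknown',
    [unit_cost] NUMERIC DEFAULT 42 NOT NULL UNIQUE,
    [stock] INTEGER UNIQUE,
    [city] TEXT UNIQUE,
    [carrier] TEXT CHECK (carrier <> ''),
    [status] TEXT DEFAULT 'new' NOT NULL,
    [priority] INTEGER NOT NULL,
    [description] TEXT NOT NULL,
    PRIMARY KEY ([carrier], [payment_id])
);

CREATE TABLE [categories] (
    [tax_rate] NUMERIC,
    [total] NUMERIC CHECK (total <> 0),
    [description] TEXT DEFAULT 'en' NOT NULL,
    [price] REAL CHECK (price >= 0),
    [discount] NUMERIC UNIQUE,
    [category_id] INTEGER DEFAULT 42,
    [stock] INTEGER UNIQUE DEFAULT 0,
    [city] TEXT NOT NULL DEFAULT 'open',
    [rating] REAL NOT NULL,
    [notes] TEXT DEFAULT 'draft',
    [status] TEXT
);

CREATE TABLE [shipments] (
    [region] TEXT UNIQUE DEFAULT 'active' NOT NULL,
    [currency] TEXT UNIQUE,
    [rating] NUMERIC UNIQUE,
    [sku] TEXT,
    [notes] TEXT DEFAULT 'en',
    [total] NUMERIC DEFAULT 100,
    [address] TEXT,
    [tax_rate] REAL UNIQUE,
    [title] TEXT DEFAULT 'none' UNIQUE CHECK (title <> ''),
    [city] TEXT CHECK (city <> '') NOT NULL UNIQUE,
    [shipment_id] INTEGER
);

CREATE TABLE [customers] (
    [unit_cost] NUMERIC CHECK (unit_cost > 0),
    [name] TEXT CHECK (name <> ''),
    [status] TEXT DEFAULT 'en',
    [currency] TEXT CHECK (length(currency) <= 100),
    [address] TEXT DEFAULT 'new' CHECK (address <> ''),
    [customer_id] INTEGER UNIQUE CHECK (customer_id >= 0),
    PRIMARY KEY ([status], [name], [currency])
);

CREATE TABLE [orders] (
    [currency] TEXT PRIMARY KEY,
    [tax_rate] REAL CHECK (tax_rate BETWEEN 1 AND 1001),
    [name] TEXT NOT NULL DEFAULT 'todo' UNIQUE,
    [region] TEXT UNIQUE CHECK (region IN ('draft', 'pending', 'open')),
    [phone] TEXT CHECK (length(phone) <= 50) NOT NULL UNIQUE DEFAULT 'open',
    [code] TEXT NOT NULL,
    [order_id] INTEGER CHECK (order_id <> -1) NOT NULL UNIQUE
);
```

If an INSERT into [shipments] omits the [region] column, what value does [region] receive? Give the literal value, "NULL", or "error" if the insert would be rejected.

'active'

region has an explicit DEFAULT 'active'.
When the column is omitted from an INSERT, that default is used.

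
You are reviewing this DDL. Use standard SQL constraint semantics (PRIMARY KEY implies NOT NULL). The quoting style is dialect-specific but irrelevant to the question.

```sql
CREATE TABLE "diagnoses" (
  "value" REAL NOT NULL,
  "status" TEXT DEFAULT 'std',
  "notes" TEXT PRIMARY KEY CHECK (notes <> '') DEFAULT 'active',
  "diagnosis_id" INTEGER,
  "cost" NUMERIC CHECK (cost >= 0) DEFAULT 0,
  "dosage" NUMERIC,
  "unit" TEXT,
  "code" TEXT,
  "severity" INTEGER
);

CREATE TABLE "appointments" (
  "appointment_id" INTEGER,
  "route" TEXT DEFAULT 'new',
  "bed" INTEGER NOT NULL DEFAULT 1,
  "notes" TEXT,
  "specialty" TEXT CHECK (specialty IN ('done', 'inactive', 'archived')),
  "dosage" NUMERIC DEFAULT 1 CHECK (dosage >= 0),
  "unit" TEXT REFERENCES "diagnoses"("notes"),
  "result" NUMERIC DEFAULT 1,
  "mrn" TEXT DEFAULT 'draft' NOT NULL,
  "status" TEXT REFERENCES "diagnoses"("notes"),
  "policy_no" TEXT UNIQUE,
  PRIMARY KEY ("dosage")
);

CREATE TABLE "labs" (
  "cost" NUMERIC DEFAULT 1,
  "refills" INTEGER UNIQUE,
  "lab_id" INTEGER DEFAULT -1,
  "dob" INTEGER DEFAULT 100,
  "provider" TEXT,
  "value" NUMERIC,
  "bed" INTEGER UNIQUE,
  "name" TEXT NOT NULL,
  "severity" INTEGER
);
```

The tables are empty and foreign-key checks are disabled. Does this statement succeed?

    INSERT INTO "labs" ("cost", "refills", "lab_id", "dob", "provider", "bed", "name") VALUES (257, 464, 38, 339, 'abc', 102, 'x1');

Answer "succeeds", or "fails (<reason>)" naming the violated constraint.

NOT NULL columns: name is supplied.
No constraint is violated.

succeeds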